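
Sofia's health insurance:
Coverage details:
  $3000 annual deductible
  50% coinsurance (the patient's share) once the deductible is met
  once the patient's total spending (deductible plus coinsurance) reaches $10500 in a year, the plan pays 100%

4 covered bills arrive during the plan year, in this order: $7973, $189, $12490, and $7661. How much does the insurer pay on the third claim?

Claim 1 — $7973: $3000 to deductible, leaving $4973; 50% of $4973 = $2486.50. Patient owes $5486.50 (running OOP $5486.50). Insurer: $7973 − $5486.50 = $2486.50.
Claim 2 — $189: deductible already satisfied, so patient's share is 50% × $189 = $94.50. Patient owes $94.50 (running OOP $5581). Insurer: $189 − $94.50 = $94.50.
Claim 3 — $12490: 50% coinsurance on $12490 = $6245. Adding that to $5581 gives $11826, past the $10500 cap; patient pays only $10500 − $5581 = $4919. Plan pays $12490 − $4919 = $7571.

$7571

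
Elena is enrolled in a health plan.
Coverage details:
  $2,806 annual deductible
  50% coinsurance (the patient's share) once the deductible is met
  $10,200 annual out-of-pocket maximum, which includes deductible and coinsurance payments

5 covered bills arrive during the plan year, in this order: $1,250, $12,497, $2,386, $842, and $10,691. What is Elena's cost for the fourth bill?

Claim 1 ($1,250): all of it applies to the deductible. Patient pays $1,250; OOP now $1,250.
Claim 2 ($12,497): deductible takes $1,556, $10,941 remains; coinsurance $10,941 × 50% = $5,470.50. Patient pays $7,026.50; OOP now $8,276.50.
Claim 3 ($2,386): 50% coinsurance on $2,386 = $1,193. Cost to patient: $1,193. OOP to date $9,469.50.
Claim 4 ($842): deductible already satisfied, so patient's share is 50% × $842 = $421. Patient owes $421 (running OOP $9,890.50).

$421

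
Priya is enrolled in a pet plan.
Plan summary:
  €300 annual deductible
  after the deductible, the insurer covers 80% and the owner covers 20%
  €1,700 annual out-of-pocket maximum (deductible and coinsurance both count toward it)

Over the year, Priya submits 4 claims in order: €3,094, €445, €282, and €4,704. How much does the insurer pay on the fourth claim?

€4,008.20

#1 (€3,094): €300 finishes the deductible; €2,794 goes to coinsurance; owner's 20% is €558.80. Owner pays €858.80; OOP now €858.80. Plan pays €3,094 − €858.80 = €2,235.20.
#2 (€445): deductible met; 20% of €445 = €89. Cost to owner: €89. OOP to date €947.80. Plan pays €445 − €89 = €356.
#3 (€282): deductible met; 20% of €282 = €56.40. Owner owes €56.40 (running OOP €1,004.20). Plan pays €282 − €56.40 = €225.60.
#4 (€4,704): deductible met; 20% of €4,704 = €940.80. OOP would hit €1,945 > €1,700, so the cap limits the owner to €1,700 − €1,004.20 = €695.80. Insurer: €4,704 − €695.80 = €4,008.20.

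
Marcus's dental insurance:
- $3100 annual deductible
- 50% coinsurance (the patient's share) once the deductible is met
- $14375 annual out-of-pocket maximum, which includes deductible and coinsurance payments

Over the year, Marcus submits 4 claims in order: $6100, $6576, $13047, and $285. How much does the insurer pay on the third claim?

Bill 1, $6100: $3100 to deductible, leaving $3000; patient's 50% is $1500. Patient owes $4600 (running OOP $4600). Insurer: $6100 − $4600 = $1500.
Bill 2, $6576: deductible already satisfied, so patient's share is 50% × $6576 = $3288. Cost to patient: $3288. OOP to date $7888. Insurer: $6576 − $3288 = $3288.
Bill 3, $13047: 50% coinsurance on $13047 = $6523.50. OOP would hit $14411.50 > $14375, so the cap limits the patient to $14375 − $7888 = $6487. Plan pays $13047 − $6487 = $6560.

$6560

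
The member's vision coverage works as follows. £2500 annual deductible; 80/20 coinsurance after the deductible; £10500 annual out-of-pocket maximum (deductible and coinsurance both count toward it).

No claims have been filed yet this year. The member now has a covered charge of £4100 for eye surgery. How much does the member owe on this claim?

£2820

Deductible not yet touched, so the first £2500 of the bill goes to the deductible.
The remaining £1600 (= £4100 − £2500) moves to coinsurance.
Member's 20% share of £1600 is £320.
That puts the member's cost at £2500 + £320 = £2820 before any cap.
Total out-of-pocket so far would be £0 + £2820 = £2820, below the £10500 cap — no reduction.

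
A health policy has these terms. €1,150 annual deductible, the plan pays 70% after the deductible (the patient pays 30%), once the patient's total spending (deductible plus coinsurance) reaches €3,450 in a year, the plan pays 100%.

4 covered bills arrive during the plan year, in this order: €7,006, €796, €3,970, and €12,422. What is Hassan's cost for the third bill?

#1 (€7,006): deductible takes €1,150, €5,856 remains; 30% of €5,856 = €1,756.80. Patient owes €2,906.80 (running OOP €2,906.80).
#2 (€796): deductible met; 30% of €796 = €238.80. Patient owes €238.80 (running OOP €3,145.60).
#3 (€3,970): deductible met; 30% of €3,970 = €1,191. OOP would hit €4,336.60 > €3,450, so the cap limits the patient to €3,450 − €3,145.60 = €304.40.

€304.40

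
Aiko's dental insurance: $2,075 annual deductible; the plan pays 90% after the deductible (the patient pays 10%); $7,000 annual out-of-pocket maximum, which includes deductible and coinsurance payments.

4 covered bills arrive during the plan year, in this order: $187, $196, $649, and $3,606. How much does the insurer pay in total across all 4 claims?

$2,306.70

Claim 1 ($187): entire amount goes to the deductible. Patient owes $187 (running OOP $187). Insurer: $187 − $187 = $0.
Claim 2 ($196): all of it applies to the deductible. Cost to patient: $196. OOP to date $383. Plan pays $196 − $196 = $0.
Claim 3 ($649): entire amount goes to the deductible. Patient owes $649 (running OOP $1,032). Insurer: $649 − $649 = $0.
Claim 4 ($3,606): deductible takes $1,043, $2,563 remains; coinsurance $2,563 × 10% = $256.30. Patient pays $1,299.30; OOP now $2,331.30. Insurer: $3,606 − $1,299.30 = $2,306.70.
Insurer total: $0 + $0 + $0 + $2,306.70 = $2,306.70.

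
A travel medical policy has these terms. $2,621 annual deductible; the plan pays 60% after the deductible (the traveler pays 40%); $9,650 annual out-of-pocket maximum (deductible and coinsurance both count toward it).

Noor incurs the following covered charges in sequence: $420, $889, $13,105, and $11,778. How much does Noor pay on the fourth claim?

$2,311.80

#1 ($420): all of it applies to the deductible. Traveler pays $420; OOP now $420.
#2 ($889): all of it applies to the deductible. Cost to traveler: $889. OOP to date $1,309.
#3 ($13,105): $1,312 to deductible, leaving $11,793; traveler's 40% is $4,717.20. Traveler pays $6,029.20; OOP now $7,338.20.
#4 ($11,778): deductible already satisfied, so traveler's share is 40% × $11,778 = $4,711.20. OOP would hit $12,049.40 > $9,650, so the cap limits the traveler to $9,650 − $7,338.20 = $2,311.80.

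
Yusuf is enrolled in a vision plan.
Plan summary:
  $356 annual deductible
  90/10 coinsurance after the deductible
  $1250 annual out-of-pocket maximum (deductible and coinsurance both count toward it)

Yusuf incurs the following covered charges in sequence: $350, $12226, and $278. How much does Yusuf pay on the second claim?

$900

Bill 1, $350: all of it applies to the deductible. Cost to member: $350. OOP to date $350.
Bill 2, $12226: deductible takes $6, $12220 remains; 10% of $12220 = $1222. Claim cost before the cap: $6 + $1222 = $1228. OOP would hit $1578 > $1250, so the cap limits the member to $1250 − $350 = $900.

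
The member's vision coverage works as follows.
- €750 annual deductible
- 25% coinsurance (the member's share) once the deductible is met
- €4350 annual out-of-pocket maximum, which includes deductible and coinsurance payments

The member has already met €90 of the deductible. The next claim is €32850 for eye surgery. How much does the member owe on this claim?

Remaining deductible: €750 − €90 = €660.
After the €660 deductible portion, €32850 − €660 = €32190 is subject to coinsurance.
25% of €32190 = €8047.50 falls to the member.
So the member owes €660 + €8047.50 = €8707.50 before any cap.
Year-to-date out-of-pocket would reach €90 + €8707.50 = €8797.50, above the €4350 maximum, so the member pays only €4350 − €90 = €4260.

€4260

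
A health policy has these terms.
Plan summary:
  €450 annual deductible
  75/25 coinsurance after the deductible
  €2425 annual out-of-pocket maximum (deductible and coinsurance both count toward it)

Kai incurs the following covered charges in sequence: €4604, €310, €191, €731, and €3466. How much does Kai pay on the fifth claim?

Claim 1 — €4604: deductible takes €450, €4154 remains; patient's 25% is €1038.50. Patient owes €1488.50 (running OOP €1488.50).
Claim 2 — €310: 25% coinsurance on €310 = €77.50. Patient owes €77.50 (running OOP €1566).
Claim 3 — €191: 25% coinsurance on €191 = €47.75. Patient owes €47.75 (running OOP €1613.75).
Claim 4 — €731: 25% coinsurance on €731 = €182.75. Cost to patient: €182.75. OOP to date €1796.50.
Claim 5 — €3466: 25% coinsurance on €3466 = €866.50. Adding that to €1796.50 gives €2663, past the €2425 cap; patient pays only €2425 − €1796.50 = €628.50.

€628.50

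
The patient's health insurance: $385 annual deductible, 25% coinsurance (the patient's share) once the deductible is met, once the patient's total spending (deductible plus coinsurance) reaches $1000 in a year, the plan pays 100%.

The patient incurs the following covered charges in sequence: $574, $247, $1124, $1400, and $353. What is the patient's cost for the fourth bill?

$225

Bill 1, $574: deductible takes $385, $189 remains; 25% of $189 = $47.25. Patient pays $432.25; OOP now $432.25.
Bill 2, $247: deductible already satisfied, so patient's share is 25% × $247 = $61.75. Patient pays $61.75; OOP now $494.
Bill 3, $1124: deductible already satisfied, so patient's share is 25% × $1124 = $281. Cost to patient: $281. OOP to date $775.
Bill 4, $1400: 25% coinsurance on $1400 = $350. Adding that to $775 gives $1125, past the $1000 cap; patient pays only $1000 − $775 = $225.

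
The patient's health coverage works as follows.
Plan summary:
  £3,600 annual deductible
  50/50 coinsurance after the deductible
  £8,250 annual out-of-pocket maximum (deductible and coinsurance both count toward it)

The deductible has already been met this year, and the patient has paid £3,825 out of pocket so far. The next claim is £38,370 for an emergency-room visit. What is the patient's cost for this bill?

£4,425

The deductible is already satisfied, so the full bill goes to coinsurance.
Coinsurance: £38,370 × 50% = £19,185.
That would bring total out-of-pocket to £23,010, past the £8,250 cap. The patient is capped at £8,250 − £3,825 = £4,425 on this claim.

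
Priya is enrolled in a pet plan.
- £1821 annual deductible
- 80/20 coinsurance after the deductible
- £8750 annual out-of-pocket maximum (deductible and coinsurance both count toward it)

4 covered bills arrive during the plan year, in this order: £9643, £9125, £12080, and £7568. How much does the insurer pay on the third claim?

Claim 1 — £9643: deductible takes £1821, £7822 remains; coinsurance £7822 × 20% = £1564.40. Owner pays £3385.40; OOP now £3385.40. Insurer: £9643 − £3385.40 = £6257.60.
Claim 2 — £9125: deductible already satisfied, so owner's share is 20% × £9125 = £1825. Cost to owner: £1825. OOP to date £5210.40. Insurer: £9125 − £1825 = £7300.
Claim 3 — £12080: deductible already satisfied, so owner's share is 20% × £12080 = £2416. Owner pays £2416; OOP now £7626.40. Plan pays £12080 − £2416 = £9664.

£9664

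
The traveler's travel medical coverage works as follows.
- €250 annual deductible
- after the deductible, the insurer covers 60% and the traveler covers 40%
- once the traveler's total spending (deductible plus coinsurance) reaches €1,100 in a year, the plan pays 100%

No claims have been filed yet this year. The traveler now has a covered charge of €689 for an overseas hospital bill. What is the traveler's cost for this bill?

Nothing has been paid toward the €250 deductible, so the first €250 of this charge is applied there.
That leaves €689 − €250 = €439 for coinsurance.
Coinsurance: €439 × 40% = €175.60.
That puts the traveler's cost at €250 + €175.60 = €425.60 before any cap.
Year-to-date out-of-pocket becomes €0 + €425.60 = €425.60, still under the €1,100 maximum, so no cap applies.

€425.60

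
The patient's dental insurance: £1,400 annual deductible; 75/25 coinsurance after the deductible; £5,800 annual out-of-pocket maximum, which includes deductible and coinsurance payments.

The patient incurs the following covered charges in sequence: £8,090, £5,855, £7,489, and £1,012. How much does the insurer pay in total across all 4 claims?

£16,646

Claim 1 (£8,090): £1,400 finishes the deductible; £6,690 goes to coinsurance; patient's 25% is £1,672.50. Cost to patient: £3,072.50. OOP to date £3,072.50. Plan pays £8,090 − £3,072.50 = £5,017.50.
Claim 2 (£5,855): deductible already satisfied, so patient's share is 25% × £5,855 = £1,463.75. Patient pays £1,463.75; OOP now £4,536.25. Plan pays £5,855 − £1,463.75 = £4,391.25.
Claim 3 (£7,489): deductible already satisfied, so patient's share is 25% × £7,489 = £1,872.25. OOP would hit £6,408.50 > £5,800, so the cap limits the patient to £5,800 − £4,536.25 = £1,263.75. Insurer: £7,489 − £1,263.75 = £6,225.25.
Claim 4 (£1,012): deductible met; 25% of £1,012 = £253. Adding that to £5,800 gives £6,053, past the £5,800 cap; patient pays only £5,800 − £5,800 = £0. Plan pays £1,012 − £0 = £1,012.
Insurer total = bills − patient's total = £22,446 − £5,800 = £16,646.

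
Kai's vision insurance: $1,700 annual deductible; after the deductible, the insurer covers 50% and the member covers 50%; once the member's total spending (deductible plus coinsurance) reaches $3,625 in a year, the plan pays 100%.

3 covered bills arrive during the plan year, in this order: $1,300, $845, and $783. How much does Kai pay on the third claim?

$391.50

Claim 1 ($1,300): fully absorbed by the deductible. Member pays $1,300; OOP now $1,300.
Claim 2 ($845): $400 to deductible, leaving $445; coinsurance $445 × 50% = $222.50. Cost to member: $622.50. OOP to date $1,922.50.
Claim 3 ($783): deductible met; 50% of $783 = $391.50. Member owes $391.50 (running OOP $2,314).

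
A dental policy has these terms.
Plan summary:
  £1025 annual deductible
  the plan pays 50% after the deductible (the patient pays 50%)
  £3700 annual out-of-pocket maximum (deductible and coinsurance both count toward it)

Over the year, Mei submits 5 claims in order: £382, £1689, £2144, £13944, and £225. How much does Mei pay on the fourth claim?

£1080

Claim 1 — £382: all of it applies to the deductible. Cost to patient: £382. OOP to date £382.
Claim 2 — £1689: £643 to deductible, leaving £1046; patient's 50% is £523. Patient owes £1166 (running OOP £1548).
Claim 3 — £2144: 50% coinsurance on £2144 = £1072. Patient owes £1072 (running OOP £2620).
Claim 4 — £13944: deductible met; 50% of £13944 = £6972. OOP would hit £9592 > £3700, so the cap limits the patient to £3700 − £2620 = £1080.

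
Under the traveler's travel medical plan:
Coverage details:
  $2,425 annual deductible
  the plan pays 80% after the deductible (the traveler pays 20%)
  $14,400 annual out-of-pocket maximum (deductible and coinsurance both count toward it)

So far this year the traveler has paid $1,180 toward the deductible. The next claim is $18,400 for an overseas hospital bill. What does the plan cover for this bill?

$13,724

Deductible still to meet: $2,425 − $1,180 = $1,245.
That leaves $18,400 − $1,245 = $17,155 for coinsurance.
Coinsurance: $17,155 × 20% = $3,431.
Traveler responsibility before any cap: $1,245 + $3,431 = $4,676.
Cumulative spending $1,180 + $4,676 = $5,856 stays under the $14,400 maximum.
The plan picks up $18,400 − $4,676 = $13,724.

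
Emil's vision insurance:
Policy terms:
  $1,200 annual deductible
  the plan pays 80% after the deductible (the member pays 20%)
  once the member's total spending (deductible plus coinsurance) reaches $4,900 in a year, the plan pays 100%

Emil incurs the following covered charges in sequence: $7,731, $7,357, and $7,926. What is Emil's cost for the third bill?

Claim 1 ($7,731): $1,200 to deductible, leaving $6,531; member's 20% is $1,306.20. Member pays $2,506.20; OOP now $2,506.20.
Claim 2 ($7,357): deductible met; 20% of $7,357 = $1,471.40. Member owes $1,471.40 (running OOP $3,977.60).
Claim 3 ($7,926): deductible already satisfied, so member's share is 20% × $7,926 = $1,585.20. OOP would hit $5,562.80 > $4,900, so the cap limits the member to $4,900 − $3,977.60 = $922.40.

$922.40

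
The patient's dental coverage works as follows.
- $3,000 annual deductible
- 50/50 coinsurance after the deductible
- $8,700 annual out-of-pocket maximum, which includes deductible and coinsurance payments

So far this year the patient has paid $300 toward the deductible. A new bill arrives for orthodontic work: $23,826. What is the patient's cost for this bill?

$8,400

$300 of the $3,000 deductible is already met, leaving $2,700.
After the $2,700 deductible portion, $23,826 − $2,700 = $21,126 is subject to coinsurance.
Coinsurance: $21,126 × 50% = $10,563.
Patient responsibility before any cap: $2,700 + $10,563 = $13,263.
Adding $13,263 to the $300 already spent would give $13,563, which exceeds the $8,700 cap; the patient pays just $8,700 − $300 = $8,400.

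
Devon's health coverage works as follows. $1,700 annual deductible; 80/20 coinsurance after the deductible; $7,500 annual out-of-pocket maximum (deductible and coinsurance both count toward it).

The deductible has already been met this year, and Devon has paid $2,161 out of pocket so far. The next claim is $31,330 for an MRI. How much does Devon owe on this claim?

With the deductible met, the entire $31,330 is subject to coinsurance.
Patient's 20% share of $31,330 is $6,266.
Adding $6,266 to the $2,161 already spent would give $8,427, which exceeds the $7,500 cap; the patient pays just $7,500 − $2,161 = $5,339.

$5,339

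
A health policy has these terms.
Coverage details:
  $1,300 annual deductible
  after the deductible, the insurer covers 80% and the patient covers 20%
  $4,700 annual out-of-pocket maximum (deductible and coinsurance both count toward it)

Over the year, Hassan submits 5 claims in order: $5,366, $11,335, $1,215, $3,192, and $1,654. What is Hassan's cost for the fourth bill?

#1 ($5,366): $1,300 to deductible, leaving $4,066; coinsurance $4,066 × 20% = $813.20. Patient pays $2,113.20; OOP now $2,113.20.
#2 ($11,335): deductible already satisfied, so patient's share is 20% × $11,335 = $2,267. Patient owes $2,267 (running OOP $4,380.20).
#3 ($1,215): deductible met; 20% of $1,215 = $243. Cost to patient: $243. OOP to date $4,623.20.
#4 ($3,192): 20% coinsurance on $3,192 = $638.40. OOP would hit $5,261.60 > $4,700, so the cap limits the patient to $4,700 − $4,623.20 = $76.80.

$76.80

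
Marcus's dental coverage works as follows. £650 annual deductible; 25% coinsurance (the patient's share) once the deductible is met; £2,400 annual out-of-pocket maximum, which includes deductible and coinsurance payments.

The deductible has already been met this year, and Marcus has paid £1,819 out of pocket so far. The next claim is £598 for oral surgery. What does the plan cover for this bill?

The deductible is already satisfied, so the full bill goes to coinsurance.
Patient's 25% share of £598 is £149.50.
Total out-of-pocket so far would be £1,819 + £149.50 = £1,968.50, below the £2,400 cap — no reduction.
The insurer covers the remainder: £598 − £149.50 = £448.50.

£448.50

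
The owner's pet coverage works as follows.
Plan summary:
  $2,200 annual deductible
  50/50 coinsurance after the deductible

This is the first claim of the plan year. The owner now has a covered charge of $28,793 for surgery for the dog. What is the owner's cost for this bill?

$15,496.50

Nothing has been paid toward the $2,200 deductible, so the first $2,200 of this charge is applied there.
That leaves $28,793 − $2,200 = $26,593 for coinsurance.
Coinsurance: $26,593 × 50% = $13,296.50.
Owner responsibility: $2,200 + $13,296.50 = $15,496.50.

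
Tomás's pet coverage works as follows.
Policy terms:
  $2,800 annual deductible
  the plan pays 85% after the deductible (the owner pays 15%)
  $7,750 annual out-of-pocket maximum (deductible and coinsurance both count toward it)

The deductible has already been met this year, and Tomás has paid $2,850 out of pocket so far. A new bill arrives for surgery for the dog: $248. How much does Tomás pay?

$37.20

The deductible is already satisfied, so the full bill goes to coinsurance.
Coinsurance: $248 × 15% = $37.20.
Total out-of-pocket so far would be $2,850 + $37.20 = $2,887.20, below the $7,750 cap — no reduction.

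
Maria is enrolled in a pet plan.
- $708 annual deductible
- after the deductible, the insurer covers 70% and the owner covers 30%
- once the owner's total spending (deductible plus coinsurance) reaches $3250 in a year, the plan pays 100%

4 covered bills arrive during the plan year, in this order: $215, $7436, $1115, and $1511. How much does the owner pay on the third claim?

Claim 1 ($215): fully absorbed by the deductible. Owner pays $215; OOP now $215.
Claim 2 ($7436): deductible takes $493, $6943 remains; owner's 30% is $2082.90. Cost to owner: $2575.90. OOP to date $2790.90.
Claim 3 ($1115): deductible already satisfied, so owner's share is 30% × $1115 = $334.50. Cost to owner: $334.50. OOP to date $3125.40.

$334.50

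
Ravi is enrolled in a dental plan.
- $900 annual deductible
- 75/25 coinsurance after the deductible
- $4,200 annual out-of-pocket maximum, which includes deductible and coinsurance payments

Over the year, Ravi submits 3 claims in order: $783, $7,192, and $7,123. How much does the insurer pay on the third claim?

$5,591.75

#1 ($783): entire amount goes to the deductible. Patient pays $783; OOP now $783. Insurer: $783 − $783 = $0.
#2 ($7,192): $117 finishes the deductible; $7,075 goes to coinsurance; 25% of $7,075 = $1,768.75. Patient pays $1,885.75; OOP now $2,668.75. Plan pays $7,192 − $1,885.75 = $5,306.25.
#3 ($7,123): deductible met; 25% of $7,123 = $1,780.75. That would push OOP to $4,449.50, over the $4,200 cap, so patient pays $4,200 − $2,668.75 = $1,531.25. Insurer: $7,123 − $1,531.25 = $5,591.75.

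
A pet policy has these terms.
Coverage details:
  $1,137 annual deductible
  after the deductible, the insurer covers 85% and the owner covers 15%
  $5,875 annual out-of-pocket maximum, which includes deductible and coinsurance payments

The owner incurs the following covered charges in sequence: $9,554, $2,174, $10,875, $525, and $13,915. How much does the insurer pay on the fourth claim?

#1 ($9,554): deductible takes $1,137, $8,417 remains; owner's 15% is $1,262.55. Owner owes $2,399.55 (running OOP $2,399.55). Plan pays $9,554 − $2,399.55 = $7,154.45.
#2 ($2,174): 15% coinsurance on $2,174 = $326.10. Owner pays $326.10; OOP now $2,725.65. Insurer: $2,174 − $326.10 = $1,847.90.
#3 ($10,875): 15% coinsurance on $10,875 = $1,631.25. Owner pays $1,631.25; OOP now $4,356.90. Insurer: $10,875 − $1,631.25 = $9,243.75.
#4 ($525): deductible met; 15% of $525 = $78.75. Owner pays $78.75; OOP now $4,435.65. Plan pays $525 − $78.75 = $446.25.

$446.25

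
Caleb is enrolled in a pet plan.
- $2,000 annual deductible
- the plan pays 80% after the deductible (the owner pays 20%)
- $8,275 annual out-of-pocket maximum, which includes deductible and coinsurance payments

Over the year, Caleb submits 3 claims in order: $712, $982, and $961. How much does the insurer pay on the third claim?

$524

Claim 1 ($712): all of it applies to the deductible. Cost to owner: $712. OOP to date $712. Plan pays $712 − $712 = $0.
Claim 2 ($982): all of it applies to the deductible. Owner pays $982; OOP now $1,694. Insurer: $982 − $982 = $0.
Claim 3 ($961): deductible takes $306, $655 remains; 20% of $655 = $131. Owner owes $437 (running OOP $2,131). Plan pays $961 − $437 = $524.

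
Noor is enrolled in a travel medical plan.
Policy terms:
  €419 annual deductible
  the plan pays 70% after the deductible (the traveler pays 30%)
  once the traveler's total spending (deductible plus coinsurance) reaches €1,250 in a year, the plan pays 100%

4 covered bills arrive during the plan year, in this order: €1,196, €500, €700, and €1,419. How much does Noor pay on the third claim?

€210

Claim 1 (€1,196): €419 finishes the deductible; €777 goes to coinsurance; coinsurance €777 × 30% = €233.10. Cost to traveler: €652.10. OOP to date €652.10.
Claim 2 (€500): 30% coinsurance on €500 = €150. Traveler pays €150; OOP now €802.10.
Claim 3 (€700): 30% coinsurance on €700 = €210. Cost to traveler: €210. OOP to date €1,012.10.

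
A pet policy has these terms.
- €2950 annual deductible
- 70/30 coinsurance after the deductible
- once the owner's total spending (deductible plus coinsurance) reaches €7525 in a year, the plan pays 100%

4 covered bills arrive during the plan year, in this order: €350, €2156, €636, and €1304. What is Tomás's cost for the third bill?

€501.60

Claim 1 (€350): entire amount goes to the deductible. Cost to owner: €350. OOP to date €350.
Claim 2 (€2156): fully absorbed by the deductible. Owner owes €2156 (running OOP €2506).
Claim 3 (€636): €444 to deductible, leaving €192; owner's 30% is €57.60. Cost to owner: €501.60. OOP to date €3007.60.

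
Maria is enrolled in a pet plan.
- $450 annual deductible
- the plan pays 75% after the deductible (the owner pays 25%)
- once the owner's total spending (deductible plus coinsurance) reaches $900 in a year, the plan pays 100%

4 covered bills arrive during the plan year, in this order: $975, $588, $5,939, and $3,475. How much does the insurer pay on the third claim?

$5,767.25

Claim 1 — $975: deductible takes $450, $525 remains; coinsurance $525 × 25% = $131.25. Owner owes $581.25 (running OOP $581.25). Plan pays $975 − $581.25 = $393.75.
Claim 2 — $588: 25% coinsurance on $588 = $147. Owner owes $147 (running OOP $728.25). Plan pays $588 − $147 = $441.
Claim 3 — $5,939: deductible already satisfied, so owner's share is 25% × $5,939 = $1,484.75. OOP would hit $2,213 > $900, so the cap limits the owner to $900 − $728.25 = $171.75. Plan pays $5,939 − $171.75 = $5,767.25.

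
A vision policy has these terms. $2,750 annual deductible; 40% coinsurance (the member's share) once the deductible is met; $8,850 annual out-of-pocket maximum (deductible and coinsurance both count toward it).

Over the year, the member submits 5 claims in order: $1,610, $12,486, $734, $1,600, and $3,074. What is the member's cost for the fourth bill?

$640

Bill 1, $1,610: fully absorbed by the deductible. Cost to member: $1,610. OOP to date $1,610.
Bill 2, $12,486: $1,140 finishes the deductible; $11,346 goes to coinsurance; member's 40% is $4,538.40. Cost to member: $5,678.40. OOP to date $7,288.40.
Bill 3, $734: deductible met; 40% of $734 = $293.60. Cost to member: $293.60. OOP to date $7,582.
Bill 4, $1,600: deductible met; 40% of $1,600 = $640. Member pays $640; OOP now $8,222.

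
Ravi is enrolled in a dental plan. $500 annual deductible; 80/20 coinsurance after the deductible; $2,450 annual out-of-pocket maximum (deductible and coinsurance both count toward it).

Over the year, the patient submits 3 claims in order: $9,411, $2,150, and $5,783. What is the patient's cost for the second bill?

Bill 1, $9,411: $500 to deductible, leaving $8,911; coinsurance $8,911 × 20% = $1,782.20. Patient owes $2,282.20 (running OOP $2,282.20).
Bill 2, $2,150: deductible met; 20% of $2,150 = $430. OOP would hit $2,712.20 > $2,450, so the cap limits the patient to $2,450 − $2,282.20 = $167.80.

$167.80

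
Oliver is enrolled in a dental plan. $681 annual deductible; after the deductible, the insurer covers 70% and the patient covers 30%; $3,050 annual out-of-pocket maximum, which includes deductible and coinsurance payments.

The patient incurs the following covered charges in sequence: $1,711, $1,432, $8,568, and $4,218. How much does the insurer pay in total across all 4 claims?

$12,879

Bill 1, $1,711: $681 finishes the deductible; $1,030 goes to coinsurance; patient's 30% is $309. Patient pays $990; OOP now $990. Insurer: $1,711 − $990 = $721.
Bill 2, $1,432: deductible met; 30% of $1,432 = $429.60. Patient owes $429.60 (running OOP $1,419.60). Plan pays $1,432 − $429.60 = $1,002.40.
Bill 3, $8,568: deductible already satisfied, so patient's share is 30% × $8,568 = $2,570.40. That would push OOP to $3,990, over the $3,050 cap, so patient pays $3,050 − $1,419.60 = $1,630.40. Insurer: $8,568 − $1,630.40 = $6,937.60.
Bill 4, $4,218: deductible met; 30% of $4,218 = $1,265.40. Adding that to $3,050 gives $4,315.40, past the $3,050 cap; patient pays only $3,050 − $3,050 = $0. Plan pays $4,218 − $0 = $4,218.
Insurer total = bills − patient's total = $15,929 − $3,050 = $12,879.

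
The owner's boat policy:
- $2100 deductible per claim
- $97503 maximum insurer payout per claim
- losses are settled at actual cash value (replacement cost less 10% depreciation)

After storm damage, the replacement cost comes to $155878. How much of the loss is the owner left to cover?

$58375

Actual cash value after 10% depreciation: $155878 × 90% = $140290.20.
Subtract the deductible: $140290.20 − $2100 = $138190.20.
$138190.20 exceeds the $97503 limit, so the insurer pays the limit: $97503.
The owner bears the rest of the original loss: $155878 − $97503 = $58375.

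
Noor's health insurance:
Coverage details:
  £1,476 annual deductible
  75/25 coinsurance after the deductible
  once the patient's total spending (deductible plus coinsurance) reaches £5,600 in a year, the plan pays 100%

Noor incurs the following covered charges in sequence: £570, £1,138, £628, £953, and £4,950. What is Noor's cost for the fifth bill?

£1,237.50

#1 (£570): fully absorbed by the deductible. Patient pays £570; OOP now £570.
#2 (£1,138): £906 finishes the deductible; £232 goes to coinsurance; patient's 25% is £58. Patient pays £964; OOP now £1,534.
#3 (£628): 25% coinsurance on £628 = £157. Cost to patient: £157. OOP to date £1,691.
#4 (£953): deductible met; 25% of £953 = £238.25. Patient pays £238.25; OOP now £1,929.25.
#5 (£4,950): deductible already satisfied, so patient's share is 25% × £4,950 = £1,237.50. Cost to patient: £1,237.50. OOP to date £3,166.75.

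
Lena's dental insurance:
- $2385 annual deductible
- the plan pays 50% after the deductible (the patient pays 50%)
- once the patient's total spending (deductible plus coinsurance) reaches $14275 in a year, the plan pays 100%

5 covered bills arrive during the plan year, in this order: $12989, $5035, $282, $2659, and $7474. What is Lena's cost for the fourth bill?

$1329.50

Claim 1 ($12989): deductible takes $2385, $10604 remains; 50% of $10604 = $5302. Patient pays $7687; OOP now $7687.
Claim 2 ($5035): deductible already satisfied, so patient's share is 50% × $5035 = $2517.50. Patient pays $2517.50; OOP now $10204.50.
Claim 3 ($282): deductible already satisfied, so patient's share is 50% × $282 = $141. Patient pays $141; OOP now $10345.50.
Claim 4 ($2659): deductible already satisfied, so patient's share is 50% × $2659 = $1329.50. Patient pays $1329.50; OOP now $11675.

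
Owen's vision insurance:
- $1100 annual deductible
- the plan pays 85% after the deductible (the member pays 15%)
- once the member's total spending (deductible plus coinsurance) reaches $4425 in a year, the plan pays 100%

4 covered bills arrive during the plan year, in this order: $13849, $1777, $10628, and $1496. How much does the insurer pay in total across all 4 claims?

$23325

#1 ($13849): deductible takes $1100, $12749 remains; 15% of $12749 = $1912.35. Member pays $3012.35; OOP now $3012.35. Insurer: $13849 − $3012.35 = $10836.65.
#2 ($1777): 15% coinsurance on $1777 = $266.55. Member owes $266.55 (running OOP $3278.90). Insurer: $1777 − $266.55 = $1510.45.
#3 ($10628): deductible already satisfied, so member's share is 15% × $10628 = $1594.20. That would push OOP to $4873.10, over the $4425 cap, so member pays $4425 − $3278.90 = $1146.10. Plan pays $10628 − $1146.10 = $9481.90.
#4 ($1496): deductible already satisfied, so member's share is 15% × $1496 = $224.40. Adding that to $4425 gives $4649.40, past the $4425 cap; member pays only $4425 − $4425 = $0. Plan pays $1496 − $0 = $1496.
Insurer total = bills − member's total = $27750 − $4425 = $23325.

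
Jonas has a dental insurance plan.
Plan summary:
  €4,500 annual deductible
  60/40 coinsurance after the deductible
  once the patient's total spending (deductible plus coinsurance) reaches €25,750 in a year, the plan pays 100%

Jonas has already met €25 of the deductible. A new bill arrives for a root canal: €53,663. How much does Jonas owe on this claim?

Remaining deductible: €4,500 − €25 = €4,475.
That leaves €53,663 − €4,475 = €49,188 for coinsurance.
Coinsurance: €49,188 × 40% = €19,675.20.
That puts the patient's cost at €4,475 + €19,675.20 = €24,150.20 before any cap.
Year-to-date out-of-pocket becomes €25 + €24,150.20 = €24,175.20, still under the €25,750 maximum, so no cap applies.

€24,150.20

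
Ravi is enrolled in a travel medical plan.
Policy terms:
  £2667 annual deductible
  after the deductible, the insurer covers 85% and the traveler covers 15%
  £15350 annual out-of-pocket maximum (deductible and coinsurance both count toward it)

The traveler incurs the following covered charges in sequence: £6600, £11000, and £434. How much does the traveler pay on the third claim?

Claim 1 (£6600): deductible takes £2667, £3933 remains; traveler's 15% is £589.95. Cost to traveler: £3256.95. OOP to date £3256.95.
Claim 2 (£11000): 15% coinsurance on £11000 = £1650. Traveler owes £1650 (running OOP £4906.95).
Claim 3 (£434): deductible already satisfied, so traveler's share is 15% × £434 = £65.10. Traveler owes £65.10 (running OOP £4972.05).

£65.10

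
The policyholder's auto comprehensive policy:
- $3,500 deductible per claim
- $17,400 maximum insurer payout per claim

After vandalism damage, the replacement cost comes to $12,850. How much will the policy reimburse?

$9,350

Less the $3,500 deductible: $12,850 − $3,500 = $9,350.
That's under the $17,400 cap, so the insurer reimburses the full $9,350.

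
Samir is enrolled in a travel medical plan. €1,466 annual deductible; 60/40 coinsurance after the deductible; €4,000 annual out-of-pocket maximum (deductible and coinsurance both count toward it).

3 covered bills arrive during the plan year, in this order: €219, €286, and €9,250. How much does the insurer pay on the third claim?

#1 (€219): entire amount goes to the deductible. Cost to traveler: €219. OOP to date €219. Insurer: €219 − €219 = €0.
#2 (€286): all of it applies to the deductible. Traveler owes €286 (running OOP €505). Plan pays €286 − €286 = €0.
#3 (€9,250): €961 finishes the deductible; €8,289 goes to coinsurance; 40% of €8,289 = €3,315.60. Deductible plus coinsurance: €961 + €3,315.60 = €4,276.60. OOP would hit €4,781.60 > €4,000, so the cap limits the traveler to €4,000 − €505 = €3,495. Plan pays €9,250 − €3,495 = €5,755.

€5,755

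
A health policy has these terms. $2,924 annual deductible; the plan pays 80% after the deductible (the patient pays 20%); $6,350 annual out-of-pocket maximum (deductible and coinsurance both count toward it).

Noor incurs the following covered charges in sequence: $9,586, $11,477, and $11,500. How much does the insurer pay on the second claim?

Claim 1 ($9,586): $2,924 finishes the deductible; $6,662 goes to coinsurance; patient's 20% is $1,332.40. Patient pays $4,256.40; OOP now $4,256.40. Plan pays $9,586 − $4,256.40 = $5,329.60.
Claim 2 ($11,477): 20% coinsurance on $11,477 = $2,295.40. OOP would hit $6,551.80 > $6,350, so the cap limits the patient to $6,350 − $4,256.40 = $2,093.60. Plan pays $11,477 − $2,093.60 = $9,383.40.

$9,383.40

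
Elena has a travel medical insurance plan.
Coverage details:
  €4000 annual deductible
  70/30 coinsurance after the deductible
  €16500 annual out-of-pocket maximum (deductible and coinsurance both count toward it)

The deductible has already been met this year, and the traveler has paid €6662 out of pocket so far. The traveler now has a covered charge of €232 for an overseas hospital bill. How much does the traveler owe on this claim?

€69.60

With the deductible met, the entire €232 is subject to coinsurance.
Coinsurance: €232 × 30% = €69.60.
Total out-of-pocket so far would be €6662 + €69.60 = €6731.60, below the €16500 cap — no reduction.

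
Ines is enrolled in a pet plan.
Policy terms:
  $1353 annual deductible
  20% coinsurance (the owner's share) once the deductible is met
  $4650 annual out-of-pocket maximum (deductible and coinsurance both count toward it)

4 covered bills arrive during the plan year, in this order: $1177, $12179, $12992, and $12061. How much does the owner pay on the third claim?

Claim 1 — $1177: entire amount goes to the deductible. Owner pays $1177; OOP now $1177.
Claim 2 — $12179: $176 to deductible, leaving $12003; owner's 20% is $2400.60. Owner owes $2576.60 (running OOP $3753.60).
Claim 3 — $12992: deductible met; 20% of $12992 = $2598.40. Adding that to $3753.60 gives $6352, past the $4650 cap; owner pays only $4650 − $3753.60 = $896.40.

$896.40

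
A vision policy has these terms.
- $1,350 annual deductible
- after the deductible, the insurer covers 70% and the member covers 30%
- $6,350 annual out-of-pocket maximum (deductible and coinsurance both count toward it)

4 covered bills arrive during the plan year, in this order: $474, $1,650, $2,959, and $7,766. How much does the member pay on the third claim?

$887.70

Claim 1 — $474: entire amount goes to the deductible. Member owes $474 (running OOP $474).
Claim 2 — $1,650: deductible takes $876, $774 remains; member's 30% is $232.20. Member owes $1,108.20 (running OOP $1,582.20).
Claim 3 — $2,959: 30% coinsurance on $2,959 = $887.70. Member owes $887.70 (running OOP $2,469.90).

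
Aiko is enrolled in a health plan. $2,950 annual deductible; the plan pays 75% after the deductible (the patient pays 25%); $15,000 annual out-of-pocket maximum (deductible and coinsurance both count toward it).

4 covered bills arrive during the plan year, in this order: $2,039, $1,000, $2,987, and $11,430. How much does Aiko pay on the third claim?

$746.75

Claim 1 ($2,039): all of it applies to the deductible. Patient owes $2,039 (running OOP $2,039).
Claim 2 ($1,000): $911 to deductible, leaving $89; 25% of $89 = $22.25. Cost to patient: $933.25. OOP to date $2,972.25.
Claim 3 ($2,987): deductible met; 25% of $2,987 = $746.75. Patient owes $746.75 (running OOP $3,719).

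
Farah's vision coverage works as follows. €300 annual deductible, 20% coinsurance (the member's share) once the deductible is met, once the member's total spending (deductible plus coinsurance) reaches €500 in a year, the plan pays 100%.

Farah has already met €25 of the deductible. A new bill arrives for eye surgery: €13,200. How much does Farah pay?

€475

€25 of the €300 deductible is already met, leaving €275.
That leaves €13,200 − €275 = €12,925 for coinsurance.
Member's 20% share of €12,925 is €2,585.
So the member owes €275 + €2,585 = €2,860 before any cap.
That would bring total out-of-pocket to €2,885, past the €500 cap. The member is capped at €500 − €25 = €475 on this claim.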